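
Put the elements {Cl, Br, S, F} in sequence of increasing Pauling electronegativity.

F is in period 2, group 17; S is in period 3, group 16; Cl is in period 3, group 17; Br is in period 4, group 17.
EN rises left→right (higher Z_eff, smaller atoms) and falls top→bottom (larger, more shielded atoms).
Here both period and group differ, so the two effects have to be weighed against each other.
Br > S: the two effects oppose for this pair; the across-period effect wins (2.96 vs 2.58).
Cl > Br: they share group 17; the group trend gives Cl the larger value.
F > Cl: they share group 17; the group trend gives F the larger value.
Tabulated electronegativity (Pauling): F 3.98, S 2.58, Cl 3.16, Br 2.96.
So from lowest to highest: S < Br < Cl < F.

S < Br < Cl < F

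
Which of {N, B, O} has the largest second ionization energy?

O

IE_2 is the cost of taking one more electron from the +1 cation: N⁺ still has 4 valence electrons; B⁺ still has 2 valence electrons; O⁺ still has 5 valence electrons.
All are still removing valence electrons, so compare the +1 ions as you would atoms: IE_2 generally rises across a period (higher Z_eff) and falls down a group (larger shell), subject to the usual subshell exceptions.
Valence configurations: N⁺ [He]2s²2p², B⁺ [He]2s², O⁺ [He]2s²2p³.
Tabulated IE_2 (kJ/mol): N 2856, B 2427, O 3388.
Overall IE_2 order: B < N < O.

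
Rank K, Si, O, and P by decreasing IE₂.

After 1 electron has been removed, what remains? K⁺ is the bare [Ar] core; Si⁺ still has 3 valence electrons; O⁺ still has 5 valence electrons; P⁺ still has 4 valence electrons.
Usually core removal costs more than valence removal, but here the competition is close: a tightly held n=2 valence electron can cost more to remove than an n=3 core electron, so the actual values have to decide it.
Valence configurations: Si⁺ [Ne]3s²3p¹, O⁺ [He]2s²2p³, P⁺ [Ne]3s²3p².
The numbers (kJ/mol): K 3052, Si 1577, O 3388, P 1907.
Putting it together, IE_2: Si < P < K < O.

O, K, P, Si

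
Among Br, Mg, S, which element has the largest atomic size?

Radius decreases left→right (rising Z_eff, same n) and increases top→bottom (higher n).
Here both period and group differ, so the two effects have to be weighed against each other.
Br > S: the two effects oppose for this pair; the down-group effect wins (114 vs 103 pm).
Mg > Br: the two effects oppose for this pair; the across-period effect wins (139 vs 114 pm).
For reference (pm): Mg 139, S 103, Br 114.
The largest atomic size among these belongs to Mg.

Mg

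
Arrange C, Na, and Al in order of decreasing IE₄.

Al > Na > C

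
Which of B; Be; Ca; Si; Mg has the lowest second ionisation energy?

Ca

IE_2 is the cost of taking one more electron from the +1 cation: B⁺ still has 2 valence electrons; Be⁺ still has 1 valence electron; Ca⁺ still has 1 valence electron; Si⁺ still has 3 valence electrons; Mg⁺ still has 1 valence electron.
All are still removing valence electrons, so compare the +1 ions as you would atoms: IE_2 generally rises across a period (higher Z_eff) and falls down a group (larger shell), subject to the usual subshell exceptions.
Valence configurations: B⁺ [He]2s², Be⁺ [He]2s¹, Ca⁺ [Ar]4s¹, Si⁺ [Ne]3s²3p¹, Mg⁺ [Ne]3s¹.
Tabulated IE_2 (kJ/mol): B 2427, Be 1757, Ca 1145, Si 1577, Mg 1451.
So the second ionization energies run Ca < Mg < Si < Be < B.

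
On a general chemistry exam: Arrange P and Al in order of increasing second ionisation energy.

The second ionization energy removes an electron from the +1 ion. For each element: P⁺ still has 4 valence electrons; Al⁺ still has 2 valence electrons.
All are still removing valence electrons, so compare the +1 ions as you would atoms: IE_2 generally rises across a period (higher Z_eff) and falls down a group (larger shell), subject to the usual subshell exceptions.
Valence configurations: P⁺ [Ne]3s²3p², Al⁺ [Ne]3s².
The numbers (kJ/mol): P 1907, Al 1817.
Hence IE_2: Al < P.

Al, P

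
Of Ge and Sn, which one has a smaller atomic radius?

Ge

Ge is in period 4, group 14; Sn is in period 5, group 14.
Across a period the added protons contract the valence shell; down a group each new principal shell makes the atom larger.
All are in group 14, so atomic radius increases down the group.
So Ge has the smaller atomic radius (Ge < Sn).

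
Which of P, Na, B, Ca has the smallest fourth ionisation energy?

P

Consider each +3 ion: P³⁺ still has 2 valence electrons; Na³⁺ is already 2 electrons into the core; B³⁺ is the bare [He] core; Ca³⁺ is already 1 electron into the core.
Core electrons are held far more tightly than valence electrons, so Ca, Na and B top the IE_4 order.
The numbers (kJ/mol): P 4964, Na 9543, B 25026, Ca 6491.
So the fourth ionization energies run P < Ca < Na < B.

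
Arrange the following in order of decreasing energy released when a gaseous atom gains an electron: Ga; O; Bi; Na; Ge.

O > Ge > Bi > Na > Ga

O is in period 2, group 16; Na is in period 3, group 1; Ga is in period 4, group 13; Ge is in period 4, group 14; Bi is in period 6, group 15.
Adding an electron releases more energy for atoms nearer the top right (short of the noble gases).
Here both period and group differ, so the two effects have to be weighed against each other.
Na > Ga: period and group pull opposite ways; the down-group shift dominates (53 vs 29 kJ/mol).
Bi > Na: the two effects oppose for this pair; the across-period effect wins (91 vs 53 kJ/mol).
Ge > Bi: period and group pull opposite ways; the down-group shift dominates (119 vs 91 kJ/mol).
O > Ge: relative to Ge, both the across-period and down-group shifts push O's electron affinity up.
Tabulated electron affinity (kJ/mol): O 141, Na 53, Ga 29, Ge 119, Bi 91.
So from highest to lowest: O > Ge > Bi > Na > Ga.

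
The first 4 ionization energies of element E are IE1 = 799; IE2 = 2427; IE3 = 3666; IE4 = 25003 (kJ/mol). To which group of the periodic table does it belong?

Group 13

Look for the largest jump between consecutive ionization energies: IE4/IE3 ≈ 6.8, far larger than any earlier ratio.
That jump marks the point where a core electron is being removed. So the atom has 3 valence electrons.
A main-group element with 3 valence electrons is in group 13.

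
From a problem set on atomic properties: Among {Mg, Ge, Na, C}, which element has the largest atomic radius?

Na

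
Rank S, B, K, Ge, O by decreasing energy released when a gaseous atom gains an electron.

B is in period 2, group 13; O is in period 2, group 16; S is in period 3, group 16; K is in period 4, group 1; Ge is in period 4, group 14.
Adding an electron releases more energy for atoms nearer the top right (short of the noble gases).
Neither a single period nor a single group — weigh both effects.
K > B: this pair runs against the simple trend — see the exception note.
Ge > K: both are in period 4; the period trend gives Ge the larger value.
O > Ge: both effects reinforce here, so O is clearly the higher of the two.
S > O: this pair runs against the simple trend — see the exception note.
Note the exception: K has a higher electron affinity than B, contrary to the simple trend — B's ns²np¹ configuration gives only a small electron affinity — the sparsely filled np subshell binds an added electron weakly.
Note the exception: S has a higher electron affinity than O, contrary to the simple trend — the compact 2p subshell of O repels the added electron more than S's larger 3p does.
For reference (kJ/mol): B 27, O 141, S 200, K 48, Ge 119.
So from highest to lowest: S > O > Ge > K > B.

S > O > Ge > K > B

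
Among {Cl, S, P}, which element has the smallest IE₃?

The third ionization energy removes an electron from the +2 ion. For each element: Cl²⁺ still has 5 valence electrons; S²⁺ still has 4 valence electrons; P²⁺ still has 3 valence electrons.
All are still removing valence electrons, so compare the +2 ions as you would atoms: IE_3 generally rises across a period (higher Z_eff) and falls down a group (larger shell), subject to the usual subshell exceptions.
Valence configurations: Cl²⁺ [Ne]3s²3p³, S²⁺ [Ne]3s²3p², P²⁺ [Ne]3s²3p¹.
Approximate IE_3 values (kJ/mol): Cl 3822, S 3357, P 2914.
Overall IE_3 order: P < S < Cl.

P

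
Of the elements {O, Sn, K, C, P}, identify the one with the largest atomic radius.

Across a period the added protons contract the valence shell; down a group each new principal shell makes the atom larger.
These span different periods and groups, so the two trends combine.
C > O: both are in period 2; the period trend gives C the larger value.
P > C: the two effects oppose for this pair; the down-group effect wins (111 vs 75 pm).
Sn > P: both effects reinforce here, so Sn is clearly the larger of the two.
K > Sn: period and group pull opposite ways; the across-period shift dominates (196 vs 140 pm).
Tabulated atomic radius (pm): C 75, O 63, P 111, K 196, Sn 140.
The largest atomic radius among these belongs to K.

K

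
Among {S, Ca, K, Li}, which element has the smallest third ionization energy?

After 2 electrons have been removed, what remains? S²⁺ still has 4 valence electrons; Ca²⁺ is the bare [Ar] core; K²⁺ is already 1 electron into the core; Li²⁺ is already 1 electron into the core.
Pulling an electron out of a noble-gas core costs far more than removing a remaining valence electron, so K, Ca and Li sit at the high end of IE_3.
Tabulated IE_3 (kJ/mol): S 3357, Ca 4912, K 4420, Li 11815.
Overall IE_3 order: S < K < Ca < Li.

S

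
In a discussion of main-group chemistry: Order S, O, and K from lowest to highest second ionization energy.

Consider each +1 ion: S⁺ still has 5 valence electrons; O⁺ still has 5 valence electrons; K⁺ is the bare [Ar] core.
Usually core removal costs more than valence removal, but here the competition is close: a tightly held n=2 valence electron can cost more to remove than an n=3 core electron, so the actual values have to decide it.
Valence configurations: S⁺ [Ne]3s²3p³, O⁺ [He]2s²2p³.
Tabulated IE_2 (kJ/mol): S 2252, O 3388, K 3052.
So the second ionization energies run S < K < O.

S, K, O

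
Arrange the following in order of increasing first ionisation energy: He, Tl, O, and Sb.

Tl < Sb < O < He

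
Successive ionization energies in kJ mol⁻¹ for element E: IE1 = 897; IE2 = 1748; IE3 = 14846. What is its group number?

Look for the largest jump between consecutive ionization energies: IE3/IE2 ≈ 8.5, far larger than any earlier ratio.
That jump marks the point where a core electron is being removed. So the atom has 2 valence electrons.
A main-group element with 2 valence electrons is in group 2.

Group 2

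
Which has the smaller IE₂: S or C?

S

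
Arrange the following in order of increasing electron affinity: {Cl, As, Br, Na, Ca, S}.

EA tends to increase across a period and decrease down a group, though the pattern is less regular than for IE or radius.
Here both period and group differ, so the two effects have to be weighed against each other.
Na > Ca: the two effects oppose for this pair; the down-group effect wins (53 vs 2 kJ/mol).
As > Na: the two effects oppose for this pair; the across-period effect wins (78 vs 53 kJ/mol).
S > As: relative to As, both the across-period and down-group shifts push S's electron affinity up.
Br > S: the two effects oppose for this pair; the across-period effect wins (325 vs 200 kJ/mol).
Cl > Br: Cl sits above Br in group 17, so the down-group effect alone puts Cl higher.
For reference (kJ/mol): Na 53, S 200, Cl 349, Ca 2, As 78, Br 325.
So from lowest to highest: Ca < Na < As < S < Br < Cl.

Ca < Na < As < S < Br < Cl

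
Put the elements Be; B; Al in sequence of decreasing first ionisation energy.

Be > B > Al

Across a period the outer electron is held more tightly (higher IE₁); down a group it sits in a higher shell, more shielded, and comes off more easily.
These span different periods and groups, so the two trends combine.
B > Al: B sits above Al in group 13, so the down-group effect alone puts B higher.
Be > B: this pair runs against the simple trend — see the exception note.
Note the exception: Be has a higher first ionization energy than B, contrary to the simple trend — removing B's lone 2p electron is easier than breaking Be's filled 2s².
Approximate values (kJ/mol): Be 900, B 801, Al 578.
So from highest to lowest: Be > B > Al.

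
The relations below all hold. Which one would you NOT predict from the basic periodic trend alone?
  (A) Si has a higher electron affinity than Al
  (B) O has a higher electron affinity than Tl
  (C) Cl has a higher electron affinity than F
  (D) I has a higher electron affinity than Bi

The general trend: electron affinity increases across a period and decreases down a group.
(A) Si (period 3, group 14) vs Al (period 3, group 13): the stated order agrees with the simple trend.
(B) O (period 2, group 16) vs Tl (period 6, group 13): the stated order agrees with the simple trend.
(C) Cl (period 3, group 17) vs F (period 2, group 17): the stated order contradicts the simple trend.
(D) I (period 5, group 17) vs Bi (period 6, group 15): the stated order agrees with the simple trend.
The exception is (C): F's small 2p subshell makes the incoming electron feel strong e⁻–e⁻ repulsion, so Cl actually releases more energy on gaining an electron.

(C)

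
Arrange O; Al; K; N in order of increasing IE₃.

IE_3 is the cost of taking one more electron from the +2 cation: O²⁺ still has 4 valence electrons; Al²⁺ still has 1 valence electron; K²⁺ is already 1 electron into the core; N²⁺ still has 3 valence electrons.
Usually core removal costs more than valence removal, but here the competition is close: a tightly held n=2 valence electron can cost more to remove than an n=3 core electron, so the actual values have to decide it.
Valence configurations: O²⁺ [He]2s²2p², Al²⁺ [Ne]3s¹, N²⁺ [He]2s²2p¹.
The numbers (kJ/mol): O 5300, Al 2745, K 4420, N 4578.
So the third ionization energies run Al < K < N < O.

Al < K < N < O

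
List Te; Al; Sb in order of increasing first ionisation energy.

Al, Sb, Te

Al is in period 3, group 13; Sb is in period 5, group 15; Te is in period 5, group 16.
IE₁ increases left→right with effective nuclear charge and decreases top→bottom as the valence shell moves farther out.
These span different periods and groups, so the two trends combine.
Sb > Al: the two effects oppose for this pair; the across-period effect wins (831 vs 578 kJ/mol).
Te > Sb: both are in period 5; the period trend gives Te the larger value.
Tabulated first ionization energy (kJ/mol): Al 578, Sb 831, Te 869.
So from lowest to highest: Al < Sb < Te.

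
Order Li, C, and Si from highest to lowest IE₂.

Li, C, Si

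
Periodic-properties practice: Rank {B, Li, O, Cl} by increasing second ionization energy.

Consider each +1 ion: B⁺ still has 2 valence electrons; Li⁺ is the bare [He] core; O⁺ still has 5 valence electrons; Cl⁺ still has 6 valence electrons.
Breaking into a closed-shell core is much more expensive than removing a leftover valence electron — Li has the largest IE_2 here.
Valence configurations: B⁺ [He]2s², O⁺ [He]2s²2p³, Cl⁺ [Ne]3s²3p⁴.
The numbers (kJ/mol): B 2427, Li 7298, O 3388, Cl 2298.
So the second ionization energies run Cl < B < O < Li.

Cl < B < O < Li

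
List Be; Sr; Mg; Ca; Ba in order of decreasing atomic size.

Be is in period 2, group 2; Mg is in period 3, group 2; Ca is in period 4, group 2; Sr is in period 5, group 2; Ba is in period 6, group 2.
Radius decreases left→right (rising Z_eff, same n) and increases top→bottom (higher n).
All are in group 2, so atomic radius increases down the group.
So from largest to smallest: Ba > Sr > Ca > Mg > Be.

Ba, Sr, Ca, Mg, Be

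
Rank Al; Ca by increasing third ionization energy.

Al < Ca

Consider each +2 ion: Al²⁺ still has 1 valence electron; Ca²⁺ is the bare [Ar] core.
Pulling an electron out of a noble-gas core costs far more than removing a remaining valence electron, so Ca sits at the high end of IE_3.
The numbers (kJ/mol): Al 2745, Ca 4912.
So the third ionization energies run Al < Ca.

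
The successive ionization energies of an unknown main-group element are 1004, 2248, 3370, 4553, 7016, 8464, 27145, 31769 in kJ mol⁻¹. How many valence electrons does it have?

6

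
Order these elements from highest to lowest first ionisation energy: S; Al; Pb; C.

C > S > Pb > Al

Across a period the outer electron is held more tightly (higher IE₁); down a group it sits in a higher shell, more shielded, and comes off more easily.
Neither a single period nor a single group — weigh both effects.
Pb > Al: the two effects oppose for this pair; the across-period effect wins (716 vs 578 kJ/mol).
S > Pb: relative to Pb, both the across-period and down-group shifts push S's first ionization energy up.
C > S: the two effects oppose for this pair; the down-group effect wins (1086 vs 1000 kJ/mol).
For reference (kJ/mol): C 1086, Al 578, S 1000, Pb 716.
So from highest to lowest: C > S > Pb > Al.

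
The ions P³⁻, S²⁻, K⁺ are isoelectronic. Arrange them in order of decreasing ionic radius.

P³⁻, S²⁻, K⁺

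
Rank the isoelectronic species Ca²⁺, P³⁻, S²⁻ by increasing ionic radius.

All of these have 18 electrons, so size is governed by nuclear charge alone: the more protons, the stronger the pull on the same electron cloud, and the smaller the ion.
Nuclear charges: Ca²⁺ (Z=20), S²⁻ (Z=16), P³⁻ (Z=15).
Smallest to largest: Ca²⁺ < S²⁻ < P³⁻.

Ca²⁺ < S²⁻ < P³⁻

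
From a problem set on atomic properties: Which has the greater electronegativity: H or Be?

Atoms toward the upper right of the periodic table pull bonding electrons most strongly.
These sit on a diagonal, where the across-period and down-group effects partly cancel.
H > Be: period and group pull opposite ways; the down-group shift dominates (2.20 vs 1.57).
Approximate values (Pauling): H 2.20, Be 1.57.
So H has the greater electronegativity (H > Be).

H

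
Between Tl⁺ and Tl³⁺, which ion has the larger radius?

Tl⁺

Both ions have Z = 81 protons, but Tl³⁺ has lost more electrons, so its remaining electrons feel a larger effective nuclear charge per electron and are pulled in more tightly.
Higher positive charge → smaller ion, so Tl⁺ > Tl³⁺.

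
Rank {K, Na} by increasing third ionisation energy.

After 2 electrons have been removed, what remains? K²⁺ is already 1 electron into the core; Na²⁺ is already 1 electron into the core.
All of these are removing an electron from a noble-gas core or deeper; the smaller core (lower principal quantum number) is held far more tightly, and within a period the higher nuclear charge binds the same core more tightly.
Tabulated IE_3 (kJ/mol): K 4420, Na 6910.
Hence IE_3: K < Na.

K, Na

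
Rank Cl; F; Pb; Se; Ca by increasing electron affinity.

Ca < Pb < Se < F < Cl

F is in period 2, group 17; Cl is in period 3, group 17; Ca is in period 4, group 2; Se is in period 4, group 16; Pb is in period 6, group 14.
Electron affinity generally becomes more exothermic across a period toward the halogens and less exothermic down a group.
These span different periods and groups, so the two trends combine.
Pb > Ca: period and group pull opposite ways; the across-period shift dominates (35 vs 2 kJ/mol).
Se > Pb: relative to Pb, both the across-period and down-group shifts push Se's electron affinity up.
F > Se: both effects reinforce here, so F is clearly the higher of the two.
Cl > F: this pair runs against the simple trend — see the exception note.
Note the exception: Cl has a higher electron affinity than F, contrary to the simple trend — F's small 2p subshell makes the incoming electron feel strong e⁻–e⁻ repulsion, so Cl actually releases more energy on gaining an electron.
For reference (kJ/mol): F 328, Cl 349, Ca 2, Se 195, Pb 35.
So from lowest to highest: Ca < Pb < Se < F < Cl.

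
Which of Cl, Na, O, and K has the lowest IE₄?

IE_4 is the cost of taking one more electron from the +3 cation: Cl³⁺ still has 4 valence electrons; Na³⁺ is already 2 electrons into the core; O³⁺ still has 3 valence electrons; K³⁺ is already 2 electrons into the core.
Usually core removal costs more than valence removal, but here the competition is close: a tightly held n=2 valence electron can cost more to remove than an n=3 core electron, so the actual values have to decide it.
Valence configurations: Cl³⁺ [Ne]3s²3p², O³⁺ [He]2s²2p¹.
Approximate IE_4 values (kJ/mol): Cl 5159, Na 9543, O 7469, K 5877.
Putting it together, IE_4: Cl < K < O < Na.

Cl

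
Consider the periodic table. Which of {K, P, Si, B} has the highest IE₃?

K

Consider each +2 ion: K²⁺ is already 1 electron into the core; P²⁺ still has 3 valence electrons; Si²⁺ still has 2 valence electrons; B²⁺ still has 1 valence electron.
Breaking into a closed-shell core is much more expensive than removing a leftover valence electron — K has the largest IE_3 here.
Valence configurations: P²⁺ [Ne]3s²3p¹, Si²⁺ [Ne]3s², B²⁺ [He]2s¹.
P²⁺ loses a lone 3p electron whereas Si²⁺ must break into a filled 3s² pair, so IE_3(Si) > IE_3(P) even though P has the higher nuclear charge.
Approximate IE_3 values (kJ/mol): K 4420, P 2914, Si 3232, B 3660.
So the third ionization energies run P < Si < B < K.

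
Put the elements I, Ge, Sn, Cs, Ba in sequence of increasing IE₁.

Ge is in period 4, group 14; Sn is in period 5, group 14; I is in period 5, group 17; Cs is in period 6, group 1; Ba is in period 6, group 2.
Across a period the outer electron is held more tightly (higher IE₁); down a group it sits in a higher shell, more shielded, and comes off more easily.
These span different periods and groups, so the two trends combine.
Ba > Cs: Ba lies to the right of Cs in period 6, so the across-period effect alone puts Ba higher.
Sn > Ba: both effects reinforce here, so Sn is clearly the higher of the two.
Ge > Sn: Ge sits above Sn in group 14, so the down-group effect alone puts Ge higher.
I > Ge: period and group pull opposite ways; the across-period shift dominates (1008 vs 762 kJ/mol).
For reference (kJ/mol): Ge 762, Sn 709, I 1008, Cs 376, Ba 503.
So from lowest to highest: Cs < Ba < Sn < Ge < I.

Cs < Ba < Sn < Ge < I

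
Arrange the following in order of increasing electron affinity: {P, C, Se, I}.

P, C, Se, I

Atoms with high Z_eff and room in the valence shell (especially the halogens) have the most exothermic electron affinities.
A diagonal step moves right (one effect) and down (the opposite effect) at once.
C > P: period and group pull opposite ways; the down-group shift dominates (122 vs 72 kJ/mol).
Se > C: period and group pull opposite ways; the across-period shift dominates (195 vs 122 kJ/mol).
I > Se: the two effects oppose for this pair; the across-period effect wins (295 vs 195 kJ/mol).
Tabulated electron affinity (kJ/mol): C 122, P 72, Se 195, I 295.
So from lowest to highest: P < C < Se < I.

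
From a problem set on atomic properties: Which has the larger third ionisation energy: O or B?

The third ionization energy removes an electron from the +2 ion. For each element: O²⁺ still has 4 valence electrons; B²⁺ still has 1 valence electron.
All are still removing valence electrons, so compare the +2 ions as you would atoms: IE_3 generally rises across a period (higher Z_eff) and falls down a group (larger shell), subject to the usual subshell exceptions.
Valence configurations: O²⁺ [He]2s²2p², B²⁺ [He]2s¹.
Tabulated IE_3 (kJ/mol): O 5300, B 3660.
Hence IE_3: B < O.

O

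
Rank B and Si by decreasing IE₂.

The second ionization energy removes an electron from the +1 ion. For each element: B⁺ still has 2 valence electrons; Si⁺ still has 3 valence electrons.
All are still removing valence electrons, so compare the +1 ions as you would atoms: IE_2 generally rises across a period (higher Z_eff) and falls down a group (larger shell), subject to the usual subshell exceptions.
Valence configurations: B⁺ [He]2s², Si⁺ [Ne]3s²3p¹.
Tabulated IE_2 (kJ/mol): B 2427, Si 1577.
Overall IE_2 order: Si < B.

B, Si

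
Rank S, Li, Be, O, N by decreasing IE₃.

Consider each +2 ion: S²⁺ still has 4 valence electrons; Li²⁺ is already 1 electron into the core; Be²⁺ is the bare [He] core; O²⁺ still has 4 valence electrons; N²⁺ still has 3 valence electrons.
Breaking into a closed-shell core is much more expensive than removing a leftover valence electron — Li and Be have the largest IE_3 here.
Valence configurations: S²⁺ [Ne]3s²3p², O²⁺ [He]2s²2p², N²⁺ [He]2s²2p¹.
Approximate IE_3 values (kJ/mol): S 3357, Li 11815, Be 14849, O 5300, N 4578.
So the third ionization energies run S < N < O < Li < Be.

Be, Li, O, N, S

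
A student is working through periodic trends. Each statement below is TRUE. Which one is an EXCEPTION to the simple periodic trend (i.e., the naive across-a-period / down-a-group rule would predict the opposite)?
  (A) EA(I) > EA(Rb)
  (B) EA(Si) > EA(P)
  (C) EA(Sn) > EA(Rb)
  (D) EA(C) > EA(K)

(B)

The general trend: electron affinity increases across a period and decreases down a group.
(A) I (period 5, group 17) vs Rb (period 5, group 1): the stated order agrees with the simple trend.
(B) Si (period 3, group 14) vs P (period 3, group 15): the stated order contradicts the simple trend.
(C) Sn (period 5, group 14) vs Rb (period 5, group 1): the stated order agrees with the simple trend.
(D) C (period 2, group 14) vs K (period 4, group 1): the stated order agrees with the simple trend.
The exception is (B): adding an electron to P's half-filled 3p³ is unfavourable, so Si (3p²) has the more exothermic EA.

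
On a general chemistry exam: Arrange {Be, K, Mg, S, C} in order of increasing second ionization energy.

Mg < Be < S < C < K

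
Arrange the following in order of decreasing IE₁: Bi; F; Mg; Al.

F, Mg, Bi, Al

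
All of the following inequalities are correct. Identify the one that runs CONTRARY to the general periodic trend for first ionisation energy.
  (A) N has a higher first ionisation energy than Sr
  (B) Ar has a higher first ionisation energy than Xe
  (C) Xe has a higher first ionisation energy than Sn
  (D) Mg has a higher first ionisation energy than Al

(D)

The general trend: first ionisation energy increases across a period and decreases down a group.
(A) N (period 2, group 15) vs Sr (period 5, group 2): the stated order agrees with the simple trend.
(B) Ar (period 3, group 18) vs Xe (period 5, group 18): the stated order agrees with the simple trend.
(C) Xe (period 5, group 18) vs Sn (period 5, group 14): the stated order agrees with the simple trend.
(D) Mg (period 3, group 2) vs Al (period 3, group 13): the stated order contradicts the simple trend.
The exception is (D): Al's single 3p electron is easier to remove than one from Mg's filled 3s².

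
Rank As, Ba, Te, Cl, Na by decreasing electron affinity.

Na is in period 3, group 1; Cl is in period 3, group 17; As is in period 4, group 15; Te is in period 5, group 16; Ba is in period 6, group 2.
Electron affinity generally becomes more exothermic across a period toward the halogens and less exothermic down a group.
These span different periods and groups, so the two trends combine.
Na > Ba: the two effects oppose for this pair; the down-group effect wins (53 vs 14 kJ/mol).
As > Na: the two effects oppose for this pair; the across-period effect wins (78 vs 53 kJ/mol).
Te > As: period and group pull opposite ways; the across-period shift dominates (190 vs 78 kJ/mol).
Cl > Te: both effects reinforce here, so Cl is clearly the higher of the two.
Approximate values (kJ/mol): Na 53, Cl 349, As 78, Te 190, Ba 14.
So from highest to lowest: Cl > Te > As > Na > Ba.

Cl > Te > As > Na > Ba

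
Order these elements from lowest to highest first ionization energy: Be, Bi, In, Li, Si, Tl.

Li, In, Tl, Bi, Si, Be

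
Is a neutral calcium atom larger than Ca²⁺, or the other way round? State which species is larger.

Ca

Forming Ca²⁺ removes 2 electrons from Ca. Fewer electrons for the same nuclear charge means less shielding and a higher Z_eff on the remaining electrons, and for main-group metals the entire outer shell is lost.
A cation is smaller than its parent atom: Ca²⁺ < Ca.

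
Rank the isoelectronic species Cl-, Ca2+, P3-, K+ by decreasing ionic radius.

All of these have 18 electrons, so size is governed by nuclear charge alone: the more protons, the stronger the pull on the same electron cloud, and the smaller the ion.
Nuclear charges: Ca2+ (Z=20), K+ (Z=19), Cl- (Z=17), P3- (Z=15).
Largest to smallest: P3- > Cl- > K+ > Ca2+.

P3-, Cl-, K+, Ca2+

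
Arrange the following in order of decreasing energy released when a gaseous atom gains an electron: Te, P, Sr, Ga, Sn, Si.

Si is in period 3, group 14; P is in period 3, group 15; Ga is in period 4, group 13; Sr is in period 5, group 2; Sn is in period 5, group 14; Te is in period 5, group 16.
Atoms with high Z_eff and room in the valence shell (especially the halogens) have the most exothermic electron affinities.
Neither a single period nor a single group — weigh both effects.
Ga > Sr: both effects reinforce here, so Ga is clearly the higher of the two.
P > Ga: both effects reinforce here, so P is clearly the higher of the two.
Sn > P: this pair runs against the simple trend — see the exception note.
Si > Sn: Si sits above Sn in group 14, so the down-group effect alone puts Si higher.
Te > Si: period and group pull opposite ways; the across-period shift dominates (190 vs 134 kJ/mol).
Note the exception: Sn has a higher electron affinity than P, contrary to the simple trend — adding an electron to P's half-filled np³ subshell costs electron-pairing energy.
Note the exception: Si has a higher electron affinity than P, contrary to the simple trend — adding an electron to P's half-filled 3p³ is unfavourable, so Si (3p²) has the more exothermic EA.
Tabulated electron affinity (kJ/mol): Si 134, P 72, Ga 29, Sr 5, Sn 107, Te 190.
So from highest to lowest: Te > Si > Sn > P > Ga > Sr.

Te > Si > Sn > P > Ga > Sr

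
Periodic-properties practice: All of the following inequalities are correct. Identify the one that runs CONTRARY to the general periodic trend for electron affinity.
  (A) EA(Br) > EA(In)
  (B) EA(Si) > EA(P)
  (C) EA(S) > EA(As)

The general trend: electron affinity increases across a period and decreases down a group.
(A) Br (period 4, group 17) vs In (period 5, group 13): the stated order agrees with the simple trend.
(B) Si (period 3, group 14) vs P (period 3, group 15): the stated order contradicts the simple trend.
(C) S (period 3, group 16) vs As (period 4, group 15): the stated order agrees with the simple trend.
The exception is (B): adding an electron to P's half-filled 3p³ is unfavourable, so Si (3p²) has the more exothermic EA.

(B)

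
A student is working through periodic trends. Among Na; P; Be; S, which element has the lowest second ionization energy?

Be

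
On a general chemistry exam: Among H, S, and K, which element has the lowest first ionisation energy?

K

First ionization energy rises across a period (greater Z_eff holds electrons more tightly) and falls down a group (valence electrons are farther from the nucleus).
These span different periods and groups, so the two trends combine.
S > K: both effects reinforce here, so S is clearly the higher of the two.
H > S: the two effects oppose for this pair; the down-group effect wins (1312 vs 1000 kJ/mol).
Approximate values (kJ/mol): H 1312, S 1000, K 419.
The lowest first ionisation energy among these belongs to K.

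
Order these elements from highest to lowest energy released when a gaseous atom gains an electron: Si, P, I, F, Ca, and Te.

F is in period 2, group 17; Si is in period 3, group 14; P is in period 3, group 15; Ca is in period 4, group 2; Te is in period 5, group 16; I is in period 5, group 17.
EA tends to increase across a period and decrease down a group, though the pattern is less regular than for IE or radius.
Neither a single period nor a single group — weigh both effects.
P > Ca: both effects reinforce here, so P is clearly the higher of the two.
Si > P: this pair runs against the simple trend — see the exception note.
Te > Si: the two effects oppose for this pair; the across-period effect wins (190 vs 134 kJ/mol).
I > Te: both are in period 5; the period trend gives I the larger value.
F > I: F sits above I in group 17, so the down-group effect alone puts F higher.
Note the exception: Si has a higher electron affinity than P, contrary to the simple trend — adding an electron to P's half-filled 3p³ is unfavourable, so Si (3p²) has the more exothermic EA.
For reference (kJ/mol): F 328, Si 134, P 72, Ca 2, Te 190, I 295.
So from highest to lowest: F > I > Te > Si > P > Ca.

F, I, Te, Si, P, Ca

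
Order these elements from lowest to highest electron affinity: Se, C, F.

C < Se < F

Electron affinity generally becomes more exothermic across a period toward the halogens and less exothermic down a group.
These span different periods and groups, so the two trends combine.
Se > C: period and group pull opposite ways; the across-period shift dominates (195 vs 122 kJ/mol).
F > Se: both effects reinforce here, so F is clearly the higher of the two.
Approximate values (kJ/mol): C 122, F 328, Se 195.
So from lowest to highest: C < Se < F.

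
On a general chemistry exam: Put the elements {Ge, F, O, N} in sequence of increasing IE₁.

Ge < O < N < F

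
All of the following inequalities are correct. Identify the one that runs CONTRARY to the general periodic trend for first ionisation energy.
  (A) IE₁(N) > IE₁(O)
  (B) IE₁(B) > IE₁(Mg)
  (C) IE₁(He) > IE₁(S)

The general trend: first ionisation energy increases across a period and decreases down a group.
(A) N (period 2, group 15) vs O (period 2, group 16): the stated order contradicts the simple trend.
(B) B (period 2, group 13) vs Mg (period 3, group 2): the stated order agrees with the simple trend.
(C) He (period 1, group 18) vs S (period 3, group 16): the stated order agrees with the simple trend.
The exception is (A): pairing an electron in O's 2p⁴ costs repulsion energy, so O ionizes more easily than half-filled N (2p³).

(A)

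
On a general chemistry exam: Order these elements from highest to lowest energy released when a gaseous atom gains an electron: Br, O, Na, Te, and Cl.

Cl, Br, Te, O, Na

O is in period 2, group 16; Na is in period 3, group 1; Cl is in period 3, group 17; Br is in period 4, group 17; Te is in period 5, group 16.
Electron affinity generally becomes more exothermic across a period toward the halogens and less exothermic down a group.
Here both period and group differ, so the two effects have to be weighed against each other.
O > Na: relative to Na, both the across-period and down-group shifts push O's electron affinity up.
Te > O: this pair runs against the simple trend — see the exception note.
Br > Te: both effects reinforce here, so Br is clearly the higher of the two.
Cl > Br: Cl sits above Br in group 17, so the down-group effect alone puts Cl higher.
Note the exception: Te has a higher electron affinity than O, contrary to the simple trend — O's compact 2p subshell gives strong electron–electron repulsion on the added electron.
Approximate values (kJ/mol): O 141, Na 53, Cl 349, Br 325, Te 190.
So from highest to lowest: Cl > Br > Te > O > Na.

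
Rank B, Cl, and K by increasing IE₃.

IE_3 is the cost of taking one more electron from the +2 cation: B²⁺ still has 1 valence electron; Cl²⁺ still has 5 valence electrons; K²⁺ is already 1 electron into the core.
Pulling an electron out of a noble-gas core costs far more than removing a remaining valence electron, so K sits at the high end of IE_3.
Valence configurations: B²⁺ [He]2s¹, Cl²⁺ [Ne]3s²3p³.
The numbers (kJ/mol): B 3660, Cl 3822, K 4420.
Hence IE_3: B < Cl < K.

B, Cl, K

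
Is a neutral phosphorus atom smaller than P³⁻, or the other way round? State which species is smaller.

P

Forming P³⁻ adds 3 electrons to P. More electron–electron repulsion in the same shell, with unchanged nuclear charge, lets the cloud expand.
An anion is larger than its parent atom: P³⁻ > P.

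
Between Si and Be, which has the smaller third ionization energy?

Consider each +2 ion: Si²⁺ still has 2 valence electrons; Be²⁺ is the bare [He] core.
Pulling an electron out of a noble-gas core costs far more than removing a remaining valence electron, so Be sits at the high end of IE_3.
Approximate IE_3 values (kJ/mol): Si 3232, Be 14849.
Overall IE_3 order: Si < Be.

Si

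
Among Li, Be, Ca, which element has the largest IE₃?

The third ionization energy removes an electron from the +2 ion. For each element: Li²⁺ is already 1 electron into the core; Be²⁺ is the bare [He] core; Ca²⁺ is the bare [Ar] core.
All of these are removing an electron from a noble-gas core or deeper; the smaller core (lower principal quantum number) is held far more tightly, and within a period the higher nuclear charge binds the same core more tightly.
The numbers (kJ/mol): Li 11815, Be 14849, Ca 4912.
Hence IE_3: Ca < Li < Be.

Be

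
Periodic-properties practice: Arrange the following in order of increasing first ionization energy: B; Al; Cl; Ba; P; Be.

Ba < Al < B < Be < P < Cl

Across a period the outer electron is held more tightly (higher IE₁); down a group it sits in a higher shell, more shielded, and comes off more easily.
These span different periods and groups, so the two trends combine.
Al > Ba: relative to Ba, both the across-period and down-group shifts push Al's first ionization energy up.
B > Al: they share group 13; the group trend gives B the larger value.
Be > B: this pair runs against the simple trend — see the exception note.
P > Be: period and group pull opposite ways; the across-period shift dominates (1012 vs 900 kJ/mol).
Cl > P: Cl lies to the right of P in period 3, so the across-period effect alone puts Cl higher.
Note the exception: Be has a higher first ionization energy than B, contrary to the simple trend — removing B's lone 2p electron is easier than breaking Be's filled 2s².
Approximate values (kJ/mol): Be 900, B 801, Al 578, P 1012, Cl 1251, Ba 503.
So from lowest to highest: Ba < Al < B < Be < P < Cl.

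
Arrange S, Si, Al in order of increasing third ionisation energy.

Al, Si, S

Consider each +2 ion: S²⁺ still has 4 valence electrons; Si²⁺ still has 2 valence electrons; Al²⁺ still has 1 valence electron.
All are still removing valence electrons, so compare the +2 ions as you would atoms: IE_3 generally rises across a period (higher Z_eff) and falls down a group (larger shell), subject to the usual subshell exceptions.
Valence configurations: S²⁺ [Ne]3s²3p², Si²⁺ [Ne]3s², Al²⁺ [Ne]3s¹.
The numbers (kJ/mol): S 3357, Si 3232, Al 2745.
Hence IE_3: Al < Si < S.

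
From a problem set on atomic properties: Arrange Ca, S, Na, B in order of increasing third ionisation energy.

S < B < Ca < Na

IE_3 is the cost of taking one more electron from the +2 cation: Ca²⁺ is the bare [Ar] core; S²⁺ still has 4 valence electrons; Na²⁺ is already 1 electron into the core; B²⁺ still has 1 valence electron.
Breaking into a closed-shell core is much more expensive than removing a leftover valence electron — Ca and Na have the largest IE_3 here.
Valence configurations: S²⁺ [Ne]3s²3p², B²⁺ [He]2s¹.
Tabulated IE_3 (kJ/mol): Ca 4912, S 3357, Na 6910, B 3660.
Putting it together, IE_3: S < B < Ca < Na.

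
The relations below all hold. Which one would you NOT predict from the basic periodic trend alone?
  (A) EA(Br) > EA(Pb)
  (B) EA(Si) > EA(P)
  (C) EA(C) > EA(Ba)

(B)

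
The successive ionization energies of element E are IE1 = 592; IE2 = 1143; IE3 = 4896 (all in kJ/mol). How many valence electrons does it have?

Look for the largest jump between consecutive ionization energies: IE3/IE2 ≈ 4.3, far larger than any earlier ratio.
That jump marks the point where a core electron is being removed. So the atom has 2 valence electrons.

2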